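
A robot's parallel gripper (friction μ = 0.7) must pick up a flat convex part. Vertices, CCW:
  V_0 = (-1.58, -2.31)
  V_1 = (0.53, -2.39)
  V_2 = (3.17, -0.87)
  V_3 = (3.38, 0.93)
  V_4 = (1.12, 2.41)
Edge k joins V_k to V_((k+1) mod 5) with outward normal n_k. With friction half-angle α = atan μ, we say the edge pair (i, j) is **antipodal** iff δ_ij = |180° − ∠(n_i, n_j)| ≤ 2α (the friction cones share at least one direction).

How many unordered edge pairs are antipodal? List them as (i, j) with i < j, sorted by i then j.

count = 5; pairs: (0,3), (0,4), (1,3), (1,4), (2,4)

α = atan 0.7 = 34.99°;  2α = 69.98°
n_0 = (-0.0379, -0.9993)
n_1 = (+0.4990, -0.8666)
n_2 = (+0.9933, -0.1159)
n_3 = (+0.5478, +0.8366)
n_4 = (-0.8680, +0.4965)
  (0,1): δ = 147.90°  ·
  (0,2): δ = 94.48°  ·
  (0,3): δ = 31.05°  ✓
  (0,4): δ = 62.40°  ✓
  (1,2): δ = 126.59°  ·
  (1,3): δ = 63.15°  ✓
  (1,4): δ = 30.30°  ✓
  (2,3): δ = 116.57°  ·
  (2,4): δ = 23.12°  ✓
  (3,4): δ = 86.55°  ·
antipodal pairs: 5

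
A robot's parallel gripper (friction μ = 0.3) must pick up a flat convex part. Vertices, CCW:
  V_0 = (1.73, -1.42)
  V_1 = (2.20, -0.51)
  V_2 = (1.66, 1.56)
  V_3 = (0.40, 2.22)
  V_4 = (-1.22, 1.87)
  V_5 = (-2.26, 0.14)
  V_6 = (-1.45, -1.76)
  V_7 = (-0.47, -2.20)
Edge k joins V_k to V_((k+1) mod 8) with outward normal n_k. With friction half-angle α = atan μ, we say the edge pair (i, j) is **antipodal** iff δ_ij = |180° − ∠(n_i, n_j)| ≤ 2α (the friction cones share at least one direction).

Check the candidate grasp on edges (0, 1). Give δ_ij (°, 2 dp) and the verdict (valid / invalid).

δ = 138.06°, invalid

α = atan 0.3 = 16.70°;  2α = 33.40°
edge 0: e_0 = (+0.47, +0.91);  n_0 = (+0.8885, -0.4589)
edge 1: e_1 = (-0.54, +2.07);  n_1 = (+0.9676, +0.2524)
∠(n_0, n_1) = 41.94°
δ = |180° − 41.94°| = 138.06°
138.06° > 2α = 33.40°  →  invalid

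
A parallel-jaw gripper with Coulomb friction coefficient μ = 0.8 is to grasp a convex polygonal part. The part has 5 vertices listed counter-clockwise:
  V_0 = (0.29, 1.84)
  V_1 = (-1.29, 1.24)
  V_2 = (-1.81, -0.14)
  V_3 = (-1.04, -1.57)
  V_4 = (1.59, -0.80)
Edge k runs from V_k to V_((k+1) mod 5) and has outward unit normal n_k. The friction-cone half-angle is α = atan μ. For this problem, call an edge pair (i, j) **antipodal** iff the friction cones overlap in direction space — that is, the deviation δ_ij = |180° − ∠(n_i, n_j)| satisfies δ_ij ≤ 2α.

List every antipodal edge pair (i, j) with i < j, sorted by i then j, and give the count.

count = 4; pairs: (0,3), (1,3), (1,4), (2,4)

α = atan 0.8 = 38.66°;  2α = 77.32°
n_0 = (-0.3550, +0.9349)
n_1 = (-0.9358, +0.3526)
n_2 = (-0.8805, -0.4741)
n_3 = (+0.2810, -0.9597)
n_4 = (+0.8971, +0.4418)
  (0,1): δ = 131.44°  ·
  (0,2): δ = 82.49°  ·
  (0,3): δ = 4.48°  ✓
  (0,4): δ = 95.42°  ·
  (1,2): δ = 131.05°  ·
  (1,3): δ = 53.03°  ✓
  (1,4): δ = 46.86°  ✓
  (2,3): δ = 101.98°  ·
  (2,4): δ = 2.08°  ✓
  (3,4): δ = 80.10°  ·
antipodal pairs: 4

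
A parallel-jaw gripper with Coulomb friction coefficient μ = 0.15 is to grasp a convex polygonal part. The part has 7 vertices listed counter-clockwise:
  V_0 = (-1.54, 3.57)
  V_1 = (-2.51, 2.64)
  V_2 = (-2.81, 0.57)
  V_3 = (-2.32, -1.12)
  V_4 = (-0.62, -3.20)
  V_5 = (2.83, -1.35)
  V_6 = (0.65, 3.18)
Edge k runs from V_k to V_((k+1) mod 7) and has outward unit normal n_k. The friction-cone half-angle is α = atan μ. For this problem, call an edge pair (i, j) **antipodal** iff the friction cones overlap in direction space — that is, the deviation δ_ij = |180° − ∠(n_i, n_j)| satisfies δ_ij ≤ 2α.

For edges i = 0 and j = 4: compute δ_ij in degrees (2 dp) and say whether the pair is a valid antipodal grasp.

δ = 15.59°, valid

α = atan 0.15 = 8.53°;  2α = 17.06°
edge 0: e_0 = (-0.97, -0.93);  n_0 = (-0.6921, +0.7218)
edge 4: e_4 = (+3.45, +1.85);  n_4 = (+0.4726, -0.8813)
∠(n_0, n_4) = 164.41°
δ = |180° − 164.41°| = 15.59°
15.59° ≤ 2α = 17.06°  →  valid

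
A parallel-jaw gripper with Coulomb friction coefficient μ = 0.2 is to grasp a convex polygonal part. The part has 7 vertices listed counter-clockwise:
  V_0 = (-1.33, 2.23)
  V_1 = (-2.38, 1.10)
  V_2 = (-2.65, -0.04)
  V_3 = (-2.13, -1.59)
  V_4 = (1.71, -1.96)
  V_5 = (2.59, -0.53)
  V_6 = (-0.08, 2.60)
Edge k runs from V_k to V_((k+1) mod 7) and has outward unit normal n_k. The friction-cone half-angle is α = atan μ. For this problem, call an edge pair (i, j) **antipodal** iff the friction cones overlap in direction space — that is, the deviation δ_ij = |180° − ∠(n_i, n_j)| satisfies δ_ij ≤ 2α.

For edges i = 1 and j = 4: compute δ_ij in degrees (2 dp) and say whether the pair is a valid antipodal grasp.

δ = 18.28°, valid

α = atan 0.2 = 11.31°;  2α = 22.62°
edge 1: e_1 = (-0.27, -1.14);  n_1 = (-0.9731, +0.2305)
edge 4: e_4 = (+0.88, +1.43);  n_4 = (+0.8517, -0.5241)
∠(n_1, n_4) = 161.72°
δ = |180° − 161.72°| = 18.28°
18.28° ≤ 2α = 22.62°  →  valid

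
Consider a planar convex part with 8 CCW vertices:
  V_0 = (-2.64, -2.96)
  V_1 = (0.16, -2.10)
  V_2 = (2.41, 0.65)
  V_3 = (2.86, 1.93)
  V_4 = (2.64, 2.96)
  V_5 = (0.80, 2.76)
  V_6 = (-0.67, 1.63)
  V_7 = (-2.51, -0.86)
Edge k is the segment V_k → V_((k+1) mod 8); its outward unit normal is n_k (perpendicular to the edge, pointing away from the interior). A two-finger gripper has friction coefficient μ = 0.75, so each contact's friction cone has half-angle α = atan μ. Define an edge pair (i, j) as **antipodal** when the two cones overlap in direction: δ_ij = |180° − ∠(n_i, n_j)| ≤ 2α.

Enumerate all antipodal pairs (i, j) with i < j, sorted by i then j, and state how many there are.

α = atan 0.75 = 36.87°;  2α = 73.74°
n_0 = (+0.2936, -0.9559)
n_1 = (+0.7740, -0.6332)
n_2 = (+0.9434, -0.3317)
n_3 = (+0.9779, +0.2089)
n_4 = (-0.1081, +0.9941)
n_5 = (-0.6095, +0.7928)
n_6 = (-0.8042, +0.5943)
n_7 = (-0.9981, +0.0618)
  (0,1): δ = 146.36°  ·
  (0,2): δ = 126.44°  ·
  (0,3): δ = 95.02°  ·
  (0,4): δ = 10.87°  ✓
  (0,5): δ = 20.48°  ✓
  (0,6): δ = 36.46°  ✓
  (0,7): δ = 69.38°  ✓
  (1,2): δ = 160.08°  ·
  (1,3): δ = 128.65°  ·
  (1,4): δ = 44.51°  ✓
  (1,5): δ = 13.16°  ✓
  (1,6): δ = 2.83°  ✓
  (1,7): δ = 35.75°  ✓
  (2,3): δ = 148.57°  ·
  (2,4): δ = 64.43°  ✓
  (2,5): δ = 33.08°  ✓
  (2,6): δ = 17.09°  ✓
  (2,7): δ = 15.83°  ✓
  (3,4): δ = 95.85°  ·
  (3,5): δ = 64.51°  ✓
  (3,6): δ = 48.52°  ✓
  (3,7): δ = 15.60°  ✓
  (4,5): δ = 148.65°  ·
  (4,6): δ = 132.67°  ·
  (4,7): δ = 99.75°  ·
  (5,6): δ = 164.01°  ·
  (5,7): δ = 131.09°  ·
  (6,7): δ = 147.08°  ·
antipodal pairs: 15

count = 15; pairs: (0,4), (0,5), (0,6), (0,7), (1,4), (1,5), (1,6), (1,7), (2,4), (2,5), (2,6), (2,7), (3,5), (3,6), (3,7)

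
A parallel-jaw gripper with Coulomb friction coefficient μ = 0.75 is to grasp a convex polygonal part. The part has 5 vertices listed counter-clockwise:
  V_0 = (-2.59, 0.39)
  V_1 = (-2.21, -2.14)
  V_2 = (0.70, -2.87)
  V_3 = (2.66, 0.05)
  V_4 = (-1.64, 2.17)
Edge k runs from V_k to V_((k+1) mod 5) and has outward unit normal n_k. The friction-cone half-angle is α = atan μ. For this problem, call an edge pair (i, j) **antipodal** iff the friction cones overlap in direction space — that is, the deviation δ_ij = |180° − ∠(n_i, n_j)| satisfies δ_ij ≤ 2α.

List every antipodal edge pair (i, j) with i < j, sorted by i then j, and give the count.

α = atan 0.75 = 36.87°;  2α = 73.74°
n_0 = (-0.9889, -0.1485)
n_1 = (-0.2433, -0.9699)
n_2 = (+0.8303, -0.5573)
n_3 = (+0.4422, +0.8969)
n_4 = (-0.8822, +0.4708)
  (0,1): δ = 112.62°  ·
  (0,2): δ = 42.41°  ✓
  (0,3): δ = 55.21°  ✓
  (0,4): δ = 143.37°  ·
  (1,2): δ = 109.79°  ·
  (1,3): δ = 12.16°  ✓
  (1,4): δ = 75.99°  ·
  (2,3): δ = 82.37°  ·
  (2,4): δ = 5.78°  ✓
  (3,4): δ = 91.84°  ·
antipodal pairs: 4

count = 4; pairs: (0,2), (0,3), (1,3), (2,4)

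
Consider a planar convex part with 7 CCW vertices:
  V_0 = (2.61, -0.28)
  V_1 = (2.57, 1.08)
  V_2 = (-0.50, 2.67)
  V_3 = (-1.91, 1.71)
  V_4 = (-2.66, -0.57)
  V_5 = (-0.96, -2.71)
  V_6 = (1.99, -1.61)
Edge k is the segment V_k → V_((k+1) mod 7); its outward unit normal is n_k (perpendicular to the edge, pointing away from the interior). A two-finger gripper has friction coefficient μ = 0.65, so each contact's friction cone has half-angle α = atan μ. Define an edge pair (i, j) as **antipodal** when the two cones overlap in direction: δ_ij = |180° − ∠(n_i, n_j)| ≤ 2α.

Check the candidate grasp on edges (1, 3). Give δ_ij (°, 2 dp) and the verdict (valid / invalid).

δ = 80.83°, invalid

α = atan 0.65 = 33.02°;  2α = 66.05°
edge 1: e_1 = (-3.07, +1.59);  n_1 = (+0.4599, +0.8880)
edge 3: e_3 = (-0.75, -2.28);  n_3 = (-0.9499, +0.3125)
∠(n_1, n_3) = 99.17°
δ = |180° − 99.17°| = 80.83°
80.83° > 2α = 66.05°  →  invalid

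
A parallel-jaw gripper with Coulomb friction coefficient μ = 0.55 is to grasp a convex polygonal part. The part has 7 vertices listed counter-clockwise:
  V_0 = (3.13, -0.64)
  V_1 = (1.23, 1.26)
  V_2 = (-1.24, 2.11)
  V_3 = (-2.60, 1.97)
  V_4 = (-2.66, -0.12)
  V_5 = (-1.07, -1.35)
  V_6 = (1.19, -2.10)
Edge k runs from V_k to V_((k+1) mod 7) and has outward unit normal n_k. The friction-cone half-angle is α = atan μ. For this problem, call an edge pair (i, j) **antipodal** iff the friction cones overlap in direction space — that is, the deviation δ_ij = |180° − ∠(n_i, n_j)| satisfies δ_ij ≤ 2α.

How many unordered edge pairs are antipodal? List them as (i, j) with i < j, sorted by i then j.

count = 10; pairs: (0,3), (0,4), (0,5), (1,4), (1,5), (1,6), (2,4), (2,5), (2,6), (3,6)

α = atan 0.55 = 28.81°;  2α = 57.62°
n_0 = (+0.7071, +0.7071)
n_1 = (+0.3254, +0.9456)
n_2 = (-0.1024, +0.9947)
n_3 = (-0.9996, +0.0287)
n_4 = (-0.6119, -0.7910)
n_5 = (-0.3150, -0.9491)
n_6 = (+0.6013, -0.7990)
  (0,1): δ = 153.99°  ·
  (0,2): δ = 129.12°  ·
  (0,3): δ = 46.64°  ✓
  (0,4): δ = 7.28°  ✓
  (0,5): δ = 26.64°  ✓
  (0,6): δ = 81.96°  ·
  (1,2): δ = 155.13°  ·
  (1,3): δ = 72.65°  ·
  (1,4): δ = 18.74°  ✓
  (1,5): δ = 0.63°  ✓
  (1,6): δ = 55.95°  ✓
  (2,3): δ = 97.52°  ·
  (2,4): δ = 43.60°  ✓
  (2,5): δ = 24.24°  ✓
  (2,6): δ = 31.09°  ✓
  (3,4): δ = 126.08°  ·
  (3,5): δ = 106.71°  ·
  (3,6): δ = 51.39°  ✓
  (4,5): δ = 160.63°  ·
  (4,6): δ = 105.31°  ·
  (5,6): δ = 124.68°  ·
antipodal pairs: 10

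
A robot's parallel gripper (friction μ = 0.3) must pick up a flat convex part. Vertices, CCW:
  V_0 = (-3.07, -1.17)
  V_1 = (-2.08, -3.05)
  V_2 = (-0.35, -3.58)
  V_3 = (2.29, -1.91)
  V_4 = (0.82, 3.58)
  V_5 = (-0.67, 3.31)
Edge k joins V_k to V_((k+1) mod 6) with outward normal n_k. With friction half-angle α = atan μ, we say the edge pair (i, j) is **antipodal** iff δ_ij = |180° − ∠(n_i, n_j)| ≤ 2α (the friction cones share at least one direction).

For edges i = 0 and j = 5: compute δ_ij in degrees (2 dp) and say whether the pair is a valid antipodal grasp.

α = atan 0.3 = 16.70°;  2α = 33.40°
edge 0: e_0 = (+0.99, -1.88);  n_0 = (-0.8848, -0.4659)
edge 5: e_5 = (-2.40, -4.48);  n_5 = (-0.8815, +0.4722)
∠(n_0, n_5) = 55.95°
δ = |180° − 55.95°| = 124.05°
124.05° > 2α = 33.40°  →  invalid

δ = 124.05°, invalid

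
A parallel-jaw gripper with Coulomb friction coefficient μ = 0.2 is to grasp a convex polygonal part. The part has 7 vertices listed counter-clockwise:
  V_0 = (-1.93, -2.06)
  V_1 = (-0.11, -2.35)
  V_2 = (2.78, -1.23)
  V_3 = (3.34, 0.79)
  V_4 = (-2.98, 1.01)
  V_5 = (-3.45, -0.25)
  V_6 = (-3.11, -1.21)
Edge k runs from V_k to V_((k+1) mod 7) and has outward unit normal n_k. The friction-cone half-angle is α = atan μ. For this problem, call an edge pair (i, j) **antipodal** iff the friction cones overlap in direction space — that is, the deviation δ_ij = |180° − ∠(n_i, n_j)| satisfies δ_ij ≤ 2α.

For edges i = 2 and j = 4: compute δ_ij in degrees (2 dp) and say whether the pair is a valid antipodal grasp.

α = atan 0.2 = 11.31°;  2α = 22.62°
edge 2: e_2 = (+0.56, +2.02);  n_2 = (+0.9637, -0.2672)
edge 4: e_4 = (-0.47, -1.26);  n_4 = (-0.9369, +0.3495)
∠(n_2, n_4) = 175.04°
δ = |180° − 175.04°| = 4.96°
4.96° ≤ 2α = 22.62°  →  valid

δ = 4.96°, valid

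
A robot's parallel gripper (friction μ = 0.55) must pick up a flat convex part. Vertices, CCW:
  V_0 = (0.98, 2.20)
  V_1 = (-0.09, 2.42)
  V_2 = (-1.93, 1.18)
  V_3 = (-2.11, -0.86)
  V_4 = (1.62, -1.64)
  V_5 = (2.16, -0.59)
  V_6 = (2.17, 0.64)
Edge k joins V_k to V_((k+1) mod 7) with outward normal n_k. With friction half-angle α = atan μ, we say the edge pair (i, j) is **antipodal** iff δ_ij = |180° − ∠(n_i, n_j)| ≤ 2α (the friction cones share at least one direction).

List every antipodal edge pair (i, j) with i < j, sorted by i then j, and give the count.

count = 8; pairs: (0,3), (1,3), (1,4), (1,5), (2,4), (2,5), (2,6), (3,6)

α = atan 0.55 = 28.81°;  2α = 57.62°
n_0 = (+0.2014, +0.9795)
n_1 = (-0.5589, +0.8293)
n_2 = (-0.9961, +0.0879)
n_3 = (-0.2047, -0.9788)
n_4 = (+0.8893, -0.4573)
n_5 = (+1.0000, -0.0081)
n_6 = (+0.7951, +0.6065)
  (0,1): δ = 134.40°  ·
  (0,2): δ = 83.42°  ·
  (0,3): δ = 0.19°  ✓
  (0,4): δ = 74.40°  ·
  (0,5): δ = 101.15°  ·
  (0,6): δ = 138.96°  ·
  (1,2): δ = 129.02°  ·
  (1,3): δ = 45.79°  ✓
  (1,4): δ = 28.81°  ✓
  (1,5): δ = 55.56°  ✓
  (1,6): δ = 93.36°  ·
  (2,3): δ = 96.77°  ·
  (2,4): δ = 22.17°  ✓
  (2,5): δ = 4.58°  ✓
  (2,6): δ = 42.38°  ✓
  (3,4): δ = 105.40°  ·
  (3,5): δ = 78.65°  ·
  (3,6): δ = 40.85°  ✓
  (4,5): δ = 153.25°  ·
  (4,6): δ = 115.45°  ·
  (5,6): δ = 142.20°  ·
antipodal pairs: 8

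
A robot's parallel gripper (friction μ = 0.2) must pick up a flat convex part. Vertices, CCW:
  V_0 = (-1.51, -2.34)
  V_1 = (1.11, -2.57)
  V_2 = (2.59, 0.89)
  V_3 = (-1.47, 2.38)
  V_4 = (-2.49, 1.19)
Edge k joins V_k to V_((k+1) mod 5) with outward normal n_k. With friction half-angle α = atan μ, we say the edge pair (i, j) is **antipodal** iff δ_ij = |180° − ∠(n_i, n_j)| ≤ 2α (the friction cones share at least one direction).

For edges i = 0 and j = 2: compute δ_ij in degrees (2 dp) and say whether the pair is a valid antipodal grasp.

α = atan 0.2 = 11.31°;  2α = 22.62°
edge 0: e_0 = (+2.62, -0.23);  n_0 = (-0.0874, -0.9962)
edge 2: e_2 = (-4.06, +1.49);  n_2 = (+0.3445, +0.9388)
∠(n_0, n_2) = 164.86°
δ = |180° − 164.86°| = 15.14°
15.14° ≤ 2α = 22.62°  →  valid

δ = 15.14°, valid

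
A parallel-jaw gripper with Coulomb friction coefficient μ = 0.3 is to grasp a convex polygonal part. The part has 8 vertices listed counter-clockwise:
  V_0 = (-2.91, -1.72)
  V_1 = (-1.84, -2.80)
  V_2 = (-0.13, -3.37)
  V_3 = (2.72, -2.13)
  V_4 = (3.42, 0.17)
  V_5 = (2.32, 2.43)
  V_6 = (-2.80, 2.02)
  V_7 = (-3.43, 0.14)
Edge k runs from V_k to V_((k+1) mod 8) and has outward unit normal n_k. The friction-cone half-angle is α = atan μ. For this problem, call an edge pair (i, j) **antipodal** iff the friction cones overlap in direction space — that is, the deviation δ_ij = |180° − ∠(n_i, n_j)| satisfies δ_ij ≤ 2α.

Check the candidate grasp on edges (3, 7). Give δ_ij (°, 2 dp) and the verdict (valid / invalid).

δ = 32.55°, valid

α = atan 0.3 = 16.70°;  2α = 33.40°
edge 3: e_3 = (+0.70, +2.30);  n_3 = (+0.9567, -0.2912)
edge 7: e_7 = (+0.52, -1.86);  n_7 = (-0.9631, -0.2692)
∠(n_3, n_7) = 147.45°
δ = |180° − 147.45°| = 32.55°
32.55° ≤ 2α = 33.40°  →  valid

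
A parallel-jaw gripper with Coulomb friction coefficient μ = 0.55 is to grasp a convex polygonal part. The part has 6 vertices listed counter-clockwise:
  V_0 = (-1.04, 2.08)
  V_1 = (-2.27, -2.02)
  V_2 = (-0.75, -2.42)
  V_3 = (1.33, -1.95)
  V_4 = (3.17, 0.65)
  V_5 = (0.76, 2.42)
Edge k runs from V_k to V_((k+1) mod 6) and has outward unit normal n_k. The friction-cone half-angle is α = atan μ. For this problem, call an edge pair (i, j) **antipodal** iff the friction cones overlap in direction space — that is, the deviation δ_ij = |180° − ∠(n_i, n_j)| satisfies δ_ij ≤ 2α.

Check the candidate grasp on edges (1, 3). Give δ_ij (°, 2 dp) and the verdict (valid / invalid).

δ = 110.54°, invalid

α = atan 0.55 = 28.81°;  2α = 57.62°
edge 1: e_1 = (+1.52, -0.40);  n_1 = (-0.2545, -0.9671)
edge 3: e_3 = (+1.84, +2.60);  n_3 = (+0.8163, -0.5777)
∠(n_1, n_3) = 69.46°
δ = |180° − 69.46°| = 110.54°
110.54° > 2α = 57.62°  →  invalid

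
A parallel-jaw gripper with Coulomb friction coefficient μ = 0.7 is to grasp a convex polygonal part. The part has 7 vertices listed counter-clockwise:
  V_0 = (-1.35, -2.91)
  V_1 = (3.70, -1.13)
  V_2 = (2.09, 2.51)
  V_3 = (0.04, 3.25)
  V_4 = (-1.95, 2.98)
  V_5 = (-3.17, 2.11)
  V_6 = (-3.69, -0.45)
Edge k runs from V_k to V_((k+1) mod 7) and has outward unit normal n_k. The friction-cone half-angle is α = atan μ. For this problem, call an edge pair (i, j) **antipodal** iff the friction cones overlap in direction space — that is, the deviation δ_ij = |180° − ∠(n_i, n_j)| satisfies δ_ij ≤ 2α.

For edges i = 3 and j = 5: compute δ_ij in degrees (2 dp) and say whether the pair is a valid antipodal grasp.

α = atan 0.7 = 34.99°;  2α = 69.98°
edge 3: e_3 = (-1.99, -0.27);  n_3 = (-0.1344, +0.9909)
edge 5: e_5 = (-0.52, -2.56);  n_5 = (-0.9800, +0.1991)
∠(n_3, n_5) = 70.79°
δ = |180° − 70.79°| = 109.21°
109.21° > 2α = 69.98°  →  invalid

δ = 109.21°, invalid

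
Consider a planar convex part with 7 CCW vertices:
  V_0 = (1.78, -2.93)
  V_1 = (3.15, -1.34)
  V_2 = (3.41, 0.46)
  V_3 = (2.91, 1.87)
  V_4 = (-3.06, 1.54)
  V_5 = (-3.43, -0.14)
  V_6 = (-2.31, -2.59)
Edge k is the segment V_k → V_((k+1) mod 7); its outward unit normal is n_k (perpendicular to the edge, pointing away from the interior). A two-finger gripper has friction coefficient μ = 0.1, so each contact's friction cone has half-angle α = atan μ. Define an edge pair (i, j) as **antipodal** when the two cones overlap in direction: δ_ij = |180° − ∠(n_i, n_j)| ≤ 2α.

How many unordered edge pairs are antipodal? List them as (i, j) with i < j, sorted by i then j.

α = atan 0.1 = 5.71°;  2α = 11.42°
n_0 = (+0.7576, -0.6528)
n_1 = (+0.9897, -0.1430)
n_2 = (+0.9425, +0.3342)
n_3 = (-0.0552, +0.9985)
n_4 = (-0.9766, +0.2151)
n_5 = (-0.9095, -0.4158)
n_6 = (-0.0828, -0.9966)
  (0,1): δ = 147.47°  ·
  (0,2): δ = 119.73°  ·
  (0,3): δ = 46.09°  ·
  (0,4): δ = 28.33°  ·
  (0,5): δ = 65.32°  ·
  (0,6): δ = 126.00°  ·
  (1,2): δ = 152.26°  ·
  (1,3): δ = 78.62°  ·
  (1,4): δ = 4.20°  ✓
  (1,5): δ = 32.79°  ·
  (1,6): δ = 93.47°  ·
  (2,3): δ = 106.36°  ·
  (2,4): δ = 31.95°  ·
  (2,5): δ = 5.04°  ✓
  (2,6): δ = 65.72°  ·
  (3,4): δ = 105.58°  ·
  (3,5): δ = 68.60°  ·
  (3,6): δ = 7.92°  ✓
  (4,5): δ = 143.01°  ·
  (4,6): δ = 82.33°  ·
  (5,6): δ = 119.32°  ·
antipodal pairs: 3

count = 3; pairs: (1,4), (2,5), (3,6)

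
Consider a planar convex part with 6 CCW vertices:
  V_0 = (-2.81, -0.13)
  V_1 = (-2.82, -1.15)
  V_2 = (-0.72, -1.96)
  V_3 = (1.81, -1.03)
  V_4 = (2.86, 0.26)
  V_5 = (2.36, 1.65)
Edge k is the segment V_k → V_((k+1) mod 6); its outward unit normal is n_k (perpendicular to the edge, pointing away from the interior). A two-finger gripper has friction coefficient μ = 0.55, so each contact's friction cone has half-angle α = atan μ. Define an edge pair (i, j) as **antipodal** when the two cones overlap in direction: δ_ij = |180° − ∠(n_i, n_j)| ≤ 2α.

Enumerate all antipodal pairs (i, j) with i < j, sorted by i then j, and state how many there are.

α = atan 0.55 = 28.81°;  2α = 57.62°
n_0 = (-1.0000, +0.0098)
n_1 = (-0.3599, -0.9330)
n_2 = (+0.3450, -0.9386)
n_3 = (+0.7756, -0.6313)
n_4 = (+0.9410, +0.3385)
n_5 = (-0.3255, +0.9455)
  (0,1): δ = 110.53°  ·
  (0,2): δ = 69.26°  ·
  (0,3): δ = 38.58°  ✓
  (0,4): δ = 20.35°  ✓
  (0,5): δ = 109.56°  ·
  (1,2): δ = 138.72°  ·
  (1,3): δ = 108.05°  ·
  (1,4): δ = 49.12°  ✓
  (1,5): δ = 40.09°  ✓
  (2,3): δ = 149.33°  ·
  (2,4): δ = 90.40°  ·
  (2,5): δ = 1.18°  ✓
  (3,4): δ = 121.07°  ·
  (3,5): δ = 31.86°  ✓
  (4,5): δ = 90.79°  ·
antipodal pairs: 6

count = 6; pairs: (0,3), (0,4), (1,4), (1,5), (2,5), (3,5)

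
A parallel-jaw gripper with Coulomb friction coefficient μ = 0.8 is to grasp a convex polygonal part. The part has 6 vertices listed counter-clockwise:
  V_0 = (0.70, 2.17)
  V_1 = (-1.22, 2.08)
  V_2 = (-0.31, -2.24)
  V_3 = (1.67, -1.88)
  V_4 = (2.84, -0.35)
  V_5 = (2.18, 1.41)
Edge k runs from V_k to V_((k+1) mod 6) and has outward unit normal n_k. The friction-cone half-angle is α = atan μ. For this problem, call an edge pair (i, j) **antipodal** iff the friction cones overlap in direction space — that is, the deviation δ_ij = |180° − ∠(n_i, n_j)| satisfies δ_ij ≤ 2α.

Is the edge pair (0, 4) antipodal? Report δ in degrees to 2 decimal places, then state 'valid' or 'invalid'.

δ = 107.87°, invalid

α = atan 0.8 = 38.66°;  2α = 77.32°
edge 0: e_0 = (-1.92, -0.09);  n_0 = (-0.0468, +0.9989)
edge 4: e_4 = (-0.66, +1.76);  n_4 = (+0.9363, +0.3511)
∠(n_0, n_4) = 72.13°
δ = |180° − 72.13°| = 107.87°
107.87° > 2α = 77.32°  →  invalid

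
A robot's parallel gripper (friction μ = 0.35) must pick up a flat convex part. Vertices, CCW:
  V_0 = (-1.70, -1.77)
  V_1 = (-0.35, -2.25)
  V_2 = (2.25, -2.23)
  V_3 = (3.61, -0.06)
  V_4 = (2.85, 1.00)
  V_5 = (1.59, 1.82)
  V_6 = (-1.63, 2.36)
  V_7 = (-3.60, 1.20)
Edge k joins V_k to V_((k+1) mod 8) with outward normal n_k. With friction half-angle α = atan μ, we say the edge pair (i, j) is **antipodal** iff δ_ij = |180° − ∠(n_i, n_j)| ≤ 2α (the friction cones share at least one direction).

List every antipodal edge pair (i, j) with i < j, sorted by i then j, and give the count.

α = atan 0.35 = 19.29°;  2α = 38.58°
n_0 = (-0.3350, -0.9422)
n_1 = (+0.0077, -1.0000)
n_2 = (+0.8473, -0.5311)
n_3 = (+0.8127, +0.5827)
n_4 = (+0.5455, +0.8381)
n_5 = (+0.1654, +0.9862)
n_6 = (-0.5074, +0.8617)
n_7 = (-0.8424, -0.5389)
  (0,1): δ = 159.99°  ·
  (0,2): δ = 102.50°  ·
  (0,3): δ = 34.79°  ✓
  (0,4): δ = 13.48°  ✓
  (0,5): δ = 10.05°  ✓
  (0,6): δ = 50.06°  ·
  (0,7): δ = 142.18°  ·
  (1,2): δ = 122.52°  ·
  (1,3): δ = 54.80°  ·
  (1,4): δ = 33.50°  ✓
  (1,5): δ = 9.96°  ✓
  (1,6): δ = 30.05°  ✓
  (1,7): δ = 122.17°  ·
  (2,3): δ = 112.28°  ·
  (2,4): δ = 90.98°  ·
  (2,5): δ = 67.44°  ·
  (2,6): δ = 27.43°  ✓
  (2,7): δ = 64.68°  ·
  (3,4): δ = 158.70°  ·
  (3,5): δ = 135.16°  ·
  (3,6): δ = 95.15°  ·
  (3,7): δ = 3.03°  ✓
  (4,5): δ = 156.46°  ·
  (4,6): δ = 116.45°  ·
  (4,7): δ = 24.34°  ✓
  (5,6): δ = 139.99°  ·
  (5,7): δ = 47.87°  ·
  (6,7): δ = 87.88°  ·
antipodal pairs: 9

count = 9; pairs: (0,3), (0,4), (0,5), (1,4), (1,5), (1,6), (2,6), (3,7), (4,7)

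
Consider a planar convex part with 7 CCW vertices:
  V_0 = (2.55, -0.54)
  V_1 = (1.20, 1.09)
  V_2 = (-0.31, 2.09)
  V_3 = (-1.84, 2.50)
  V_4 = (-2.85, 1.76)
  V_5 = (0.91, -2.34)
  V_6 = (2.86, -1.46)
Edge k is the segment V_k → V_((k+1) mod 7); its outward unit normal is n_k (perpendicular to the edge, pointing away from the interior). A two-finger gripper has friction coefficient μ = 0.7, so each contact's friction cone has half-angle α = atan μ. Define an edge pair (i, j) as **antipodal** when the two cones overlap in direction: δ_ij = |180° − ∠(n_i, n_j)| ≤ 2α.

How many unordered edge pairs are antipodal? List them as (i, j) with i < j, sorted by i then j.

α = atan 0.7 = 34.99°;  2α = 69.98°
n_0 = (+0.7702, +0.6379)
n_1 = (+0.5521, +0.8337)
n_2 = (+0.2588, +0.9659)
n_3 = (-0.5910, +0.8067)
n_4 = (-0.7370, -0.6759)
n_5 = (+0.4113, -0.9115)
n_6 = (+0.9476, +0.3193)
  (0,1): δ = 163.15°  ·
  (0,2): δ = 144.63°  ·
  (0,3): δ = 93.40°  ·
  (0,4): δ = 2.89°  ✓
  (0,5): δ = 74.66°  ·
  (0,6): δ = 158.99°  ·
  (1,2): δ = 161.49°  ·
  (1,3): δ = 110.26°  ·
  (1,4): δ = 13.96°  ✓
  (1,5): δ = 57.80°  ✓
  (1,6): δ = 142.14°  ·
  (2,3): δ = 128.77°  ·
  (2,4): δ = 32.48°  ✓
  (2,5): δ = 39.29°  ✓
  (2,6): δ = 123.62°  ·
  (3,4): δ = 83.71°  ·
  (3,5): δ = 11.94°  ✓
  (3,6): δ = 72.39°  ·
  (4,5): δ = 108.23°  ·
  (4,6): δ = 23.90°  ✓
  (5,6): δ = 95.67°  ·
antipodal pairs: 7

count = 7; pairs: (0,4), (1,4), (1,5), (2,4), (2,5), (3,5), (4,6)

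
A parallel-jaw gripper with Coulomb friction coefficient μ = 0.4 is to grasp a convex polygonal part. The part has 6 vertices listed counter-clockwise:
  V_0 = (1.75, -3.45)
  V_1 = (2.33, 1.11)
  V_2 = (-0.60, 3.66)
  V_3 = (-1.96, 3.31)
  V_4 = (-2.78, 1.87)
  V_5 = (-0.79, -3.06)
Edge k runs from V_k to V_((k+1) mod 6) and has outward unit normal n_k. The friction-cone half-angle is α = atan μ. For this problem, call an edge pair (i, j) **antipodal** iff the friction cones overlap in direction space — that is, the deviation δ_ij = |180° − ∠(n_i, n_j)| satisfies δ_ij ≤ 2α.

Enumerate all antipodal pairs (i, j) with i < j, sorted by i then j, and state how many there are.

α = atan 0.4 = 21.80°;  2α = 43.60°
n_0 = (+0.9920, -0.1262)
n_1 = (+0.6565, +0.7543)
n_2 = (-0.2492, +0.9684)
n_3 = (-0.8690, +0.4948)
n_4 = (-0.9273, -0.3743)
n_5 = (-0.1518, -0.9884)
  (0,1): δ = 123.78°  ·
  (0,2): δ = 68.32°  ·
  (0,3): δ = 22.41°  ✓
  (0,4): δ = 29.23°  ✓
  (0,5): δ = 88.52°  ·
  (1,2): δ = 124.53°  ·
  (1,3): δ = 78.63°  ·
  (1,4): δ = 26.99°  ✓
  (1,5): δ = 32.30°  ✓
  (2,3): δ = 134.09°  ·
  (2,4): δ = 82.45°  ·
  (2,5): δ = 23.16°  ✓
  (3,4): δ = 128.36°  ·
  (3,5): δ = 69.07°  ·
  (4,5): δ = 120.71°  ·
antipodal pairs: 5

count = 5; pairs: (0,3), (0,4), (1,4), (1,5), (2,5)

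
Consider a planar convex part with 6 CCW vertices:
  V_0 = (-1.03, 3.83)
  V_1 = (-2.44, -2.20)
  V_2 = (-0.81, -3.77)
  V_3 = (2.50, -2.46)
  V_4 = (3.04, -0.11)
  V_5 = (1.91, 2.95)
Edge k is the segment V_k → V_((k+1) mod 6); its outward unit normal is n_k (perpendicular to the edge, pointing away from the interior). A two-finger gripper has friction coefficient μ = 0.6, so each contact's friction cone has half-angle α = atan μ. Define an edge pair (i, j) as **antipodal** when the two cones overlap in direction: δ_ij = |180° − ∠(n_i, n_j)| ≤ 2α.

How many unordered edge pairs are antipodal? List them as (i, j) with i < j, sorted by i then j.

α = atan 0.6 = 30.96°;  2α = 61.93°
n_0 = (-0.9737, +0.2277)
n_1 = (-0.6937, -0.7202)
n_2 = (+0.3680, -0.9298)
n_3 = (+0.9746, -0.2240)
n_4 = (+0.9381, +0.3464)
n_5 = (+0.2867, +0.9580)
  (0,1): δ = 120.76°  ·
  (0,2): δ = 55.25°  ✓
  (0,3): δ = 0.22°  ✓
  (0,4): δ = 33.43°  ✓
  (0,5): δ = 86.50°  ·
  (1,2): δ = 114.48°  ·
  (1,3): δ = 59.02°  ✓
  (1,4): δ = 25.81°  ✓
  (1,5): δ = 27.26°  ✓
  (2,3): δ = 124.53°  ·
  (2,4): δ = 91.32°  ·
  (2,5): δ = 38.26°  ✓
  (3,4): δ = 146.79°  ·
  (3,5): δ = 93.72°  ·
  (4,5): δ = 126.93°  ·
antipodal pairs: 7

count = 7; pairs: (0,2), (0,3), (0,4), (1,3), (1,4), (1,5), (2,5)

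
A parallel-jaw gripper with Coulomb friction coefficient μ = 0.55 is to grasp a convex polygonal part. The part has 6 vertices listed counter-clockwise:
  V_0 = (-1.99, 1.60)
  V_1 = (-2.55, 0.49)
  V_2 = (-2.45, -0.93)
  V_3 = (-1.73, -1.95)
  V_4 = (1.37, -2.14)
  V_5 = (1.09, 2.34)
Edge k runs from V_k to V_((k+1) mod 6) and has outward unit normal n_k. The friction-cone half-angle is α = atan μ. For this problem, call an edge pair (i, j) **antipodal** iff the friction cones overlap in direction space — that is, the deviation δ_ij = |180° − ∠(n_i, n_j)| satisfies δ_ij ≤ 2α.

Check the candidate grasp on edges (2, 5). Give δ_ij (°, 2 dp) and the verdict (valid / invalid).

α = atan 0.55 = 28.81°;  2α = 57.62°
edge 2: e_2 = (+0.72, -1.02);  n_2 = (-0.8170, -0.5767)
edge 5: e_5 = (-3.08, -0.74);  n_5 = (-0.2336, +0.9723)
∠(n_2, n_5) = 111.71°
δ = |180° − 111.71°| = 68.29°
68.29° > 2α = 57.62°  →  invalid

δ = 68.29°, invalid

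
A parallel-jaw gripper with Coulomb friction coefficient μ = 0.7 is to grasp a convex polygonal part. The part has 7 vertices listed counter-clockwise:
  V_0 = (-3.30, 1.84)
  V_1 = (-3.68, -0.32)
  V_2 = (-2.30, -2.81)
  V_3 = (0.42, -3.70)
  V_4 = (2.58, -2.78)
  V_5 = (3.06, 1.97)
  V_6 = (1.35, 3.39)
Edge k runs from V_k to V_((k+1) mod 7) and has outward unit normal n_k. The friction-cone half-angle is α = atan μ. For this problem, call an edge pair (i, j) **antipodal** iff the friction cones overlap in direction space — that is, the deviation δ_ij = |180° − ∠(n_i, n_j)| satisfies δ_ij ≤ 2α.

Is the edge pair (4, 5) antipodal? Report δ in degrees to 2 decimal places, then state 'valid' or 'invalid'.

δ = 123.94°, invalid

α = atan 0.7 = 34.99°;  2α = 69.98°
edge 4: e_4 = (+0.48, +4.75);  n_4 = (+0.9949, -0.1005)
edge 5: e_5 = (-1.71, +1.42);  n_5 = (+0.6389, +0.7693)
∠(n_4, n_5) = 56.06°
δ = |180° − 56.06°| = 123.94°
123.94° > 2α = 69.98°  →  invalid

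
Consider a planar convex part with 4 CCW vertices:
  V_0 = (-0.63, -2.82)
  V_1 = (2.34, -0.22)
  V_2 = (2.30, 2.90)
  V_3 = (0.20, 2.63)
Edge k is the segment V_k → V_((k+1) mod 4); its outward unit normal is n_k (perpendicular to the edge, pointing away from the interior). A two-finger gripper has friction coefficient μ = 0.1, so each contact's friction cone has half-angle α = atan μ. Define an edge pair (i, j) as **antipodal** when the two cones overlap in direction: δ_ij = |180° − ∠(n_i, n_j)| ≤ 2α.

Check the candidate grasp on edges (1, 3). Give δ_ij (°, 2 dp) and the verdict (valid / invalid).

α = atan 0.1 = 5.71°;  2α = 11.42°
edge 1: e_1 = (-0.04, +3.12);  n_1 = (+0.9999, +0.0128)
edge 3: e_3 = (-0.83, -5.45);  n_3 = (-0.9886, +0.1506)
∠(n_1, n_3) = 170.61°
δ = |180° − 170.61°| = 9.39°
9.39° ≤ 2α = 11.42°  →  valid

δ = 9.39°, valid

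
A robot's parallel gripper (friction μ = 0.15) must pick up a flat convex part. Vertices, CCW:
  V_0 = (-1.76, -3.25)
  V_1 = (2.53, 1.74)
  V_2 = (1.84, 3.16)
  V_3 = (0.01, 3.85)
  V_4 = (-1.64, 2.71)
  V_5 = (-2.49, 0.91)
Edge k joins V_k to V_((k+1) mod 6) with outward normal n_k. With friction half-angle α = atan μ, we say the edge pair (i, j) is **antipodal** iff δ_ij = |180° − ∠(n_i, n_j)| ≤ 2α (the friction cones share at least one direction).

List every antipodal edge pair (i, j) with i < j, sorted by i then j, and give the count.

count = 3; pairs: (0,3), (0,4), (1,5)

α = atan 0.15 = 8.53°;  2α = 17.06°
n_0 = (+0.7583, -0.6519)
n_1 = (+0.8994, +0.4371)
n_2 = (+0.3528, +0.9357)
n_3 = (-0.5684, +0.8227)
n_4 = (-0.9042, +0.4270)
n_5 = (-0.9849, -0.1728)
  (0,1): δ = 113.40°  ·
  (0,2): δ = 69.97°  ·
  (0,3): δ = 14.67°  ✓
  (0,4): δ = 15.41°  ✓
  (0,5): δ = 50.64°  ·
  (1,2): δ = 136.57°  ·
  (1,3): δ = 81.27°  ·
  (1,4): δ = 51.19°  ·
  (1,5): δ = 15.96°  ✓
  (2,3): δ = 124.70°  ·
  (2,4): δ = 94.62°  ·
  (2,5): δ = 59.39°  ·
  (3,4): δ = 149.92°  ·
  (3,5): δ = 114.69°  ·
  (4,5): δ = 144.77°  ·
antipodal pairs: 3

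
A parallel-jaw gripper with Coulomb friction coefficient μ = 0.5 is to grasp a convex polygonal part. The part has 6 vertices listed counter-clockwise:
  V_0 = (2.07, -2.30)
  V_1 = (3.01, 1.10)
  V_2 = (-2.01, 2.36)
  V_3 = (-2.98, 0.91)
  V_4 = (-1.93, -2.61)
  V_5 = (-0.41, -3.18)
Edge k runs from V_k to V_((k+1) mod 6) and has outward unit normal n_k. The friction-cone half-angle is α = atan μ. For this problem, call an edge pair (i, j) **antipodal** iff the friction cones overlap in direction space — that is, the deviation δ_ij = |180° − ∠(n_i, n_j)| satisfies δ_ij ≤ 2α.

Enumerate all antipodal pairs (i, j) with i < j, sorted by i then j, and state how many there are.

α = atan 0.5 = 26.57°;  2α = 53.13°
n_0 = (+0.9638, -0.2665)
n_1 = (+0.2434, +0.9699)
n_2 = (-0.8312, +0.5560)
n_3 = (-0.9583, -0.2858)
n_4 = (-0.3511, -0.9363)
n_5 = (+0.3344, -0.9424)
  (0,1): δ = 88.64°  ·
  (0,2): δ = 18.33°  ✓
  (0,3): δ = 32.06°  ✓
  (0,4): δ = 84.90°  ·
  (0,5): δ = 124.99°  ·
  (1,2): δ = 109.69°  ·
  (1,3): δ = 59.30°  ·
  (1,4): δ = 6.47°  ✓
  (1,5): δ = 33.63°  ✓
  (2,3): δ = 129.61°  ·
  (2,4): δ = 76.77°  ·
  (2,5): δ = 36.68°  ✓
  (3,4): δ = 127.17°  ·
  (3,5): δ = 87.07°  ·
  (4,5): δ = 139.91°  ·
antipodal pairs: 5

count = 5; pairs: (0,2), (0,3), (1,4), (1,5), (2,5)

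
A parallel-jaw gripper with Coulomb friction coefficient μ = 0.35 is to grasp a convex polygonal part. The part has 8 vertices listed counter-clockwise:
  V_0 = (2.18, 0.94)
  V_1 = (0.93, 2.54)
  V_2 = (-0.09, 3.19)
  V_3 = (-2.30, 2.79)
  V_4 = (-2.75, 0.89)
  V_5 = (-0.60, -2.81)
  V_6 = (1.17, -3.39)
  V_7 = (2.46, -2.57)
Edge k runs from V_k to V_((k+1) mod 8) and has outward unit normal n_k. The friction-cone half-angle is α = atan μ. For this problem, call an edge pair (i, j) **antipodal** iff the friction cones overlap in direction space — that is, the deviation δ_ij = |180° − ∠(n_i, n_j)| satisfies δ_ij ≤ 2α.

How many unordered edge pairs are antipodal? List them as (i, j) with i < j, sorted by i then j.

α = atan 0.35 = 19.29°;  2α = 38.58°
n_0 = (+0.7880, +0.6156)
n_1 = (+0.5374, +0.8433)
n_2 = (-0.1781, +0.9840)
n_3 = (-0.9731, +0.2305)
n_4 = (-0.8646, -0.5024)
n_5 = (-0.3114, -0.9503)
n_6 = (+0.5365, -0.8439)
n_7 = (+0.9968, +0.0795)
  (0,1): δ = 160.51°  ·
  (0,2): δ = 117.74°  ·
  (0,3): δ = 51.32°  ·
  (0,4): δ = 7.84°  ✓
  (0,5): δ = 33.86°  ✓
  (0,6): δ = 84.44°  ·
  (0,7): δ = 146.56°  ·
  (1,2): δ = 137.23°  ·
  (1,3): δ = 70.82°  ·
  (1,4): δ = 27.33°  ✓
  (1,5): δ = 14.36°  ✓
  (1,6): δ = 64.95°  ·
  (1,7): δ = 127.07°  ·
  (2,3): δ = 113.58°  ·
  (2,4): δ = 70.10°  ·
  (2,5): δ = 28.40°  ✓
  (2,6): δ = 22.18°  ✓
  (2,7): δ = 84.30°  ·
  (3,4): δ = 136.52°  ·
  (3,5): δ = 94.82°  ·
  (3,6): δ = 44.23°  ·
  (3,7): δ = 17.89°  ✓
  (4,5): δ = 138.30°  ·
  (4,6): δ = 87.72°  ·
  (4,7): δ = 25.60°  ✓
  (5,6): δ = 129.41°  ·
  (5,7): δ = 67.30°  ·
  (6,7): δ = 117.88°  ·
antipodal pairs: 8

count = 8; pairs: (0,4), (0,5), (1,4), (1,5), (2,5), (2,6), (3,7), (4,7)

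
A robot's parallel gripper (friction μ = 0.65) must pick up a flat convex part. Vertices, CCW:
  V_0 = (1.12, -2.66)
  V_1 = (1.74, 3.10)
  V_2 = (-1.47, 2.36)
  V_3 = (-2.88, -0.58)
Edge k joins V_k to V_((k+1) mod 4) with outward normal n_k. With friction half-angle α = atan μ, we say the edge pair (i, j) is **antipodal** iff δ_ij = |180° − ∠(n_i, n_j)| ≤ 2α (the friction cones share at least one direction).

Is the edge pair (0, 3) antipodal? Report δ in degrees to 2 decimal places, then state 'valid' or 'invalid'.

α = atan 0.65 = 33.02°;  2α = 66.05°
edge 0: e_0 = (+0.62, +5.76);  n_0 = (+0.9943, -0.1070)
edge 3: e_3 = (+4.00, -2.08);  n_3 = (-0.4614, -0.8872)
∠(n_0, n_3) = 111.33°
δ = |180° − 111.33°| = 68.67°
68.67° > 2α = 66.05°  →  invalid

δ = 68.67°, invalid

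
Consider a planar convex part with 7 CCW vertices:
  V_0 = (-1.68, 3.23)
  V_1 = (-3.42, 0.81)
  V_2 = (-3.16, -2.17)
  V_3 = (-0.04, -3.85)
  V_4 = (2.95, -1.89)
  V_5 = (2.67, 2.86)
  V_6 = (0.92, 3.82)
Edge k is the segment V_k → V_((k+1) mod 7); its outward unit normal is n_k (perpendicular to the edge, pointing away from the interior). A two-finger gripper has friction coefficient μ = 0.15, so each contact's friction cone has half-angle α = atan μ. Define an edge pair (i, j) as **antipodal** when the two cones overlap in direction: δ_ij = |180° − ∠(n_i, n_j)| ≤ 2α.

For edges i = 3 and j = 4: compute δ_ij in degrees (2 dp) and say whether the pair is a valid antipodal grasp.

δ = 119.87°, invalid

α = atan 0.15 = 8.53°;  2α = 17.06°
edge 3: e_3 = (+2.99, +1.96);  n_3 = (+0.5482, -0.8363)
edge 4: e_4 = (-0.28, +4.75);  n_4 = (+0.9983, +0.0588)
∠(n_3, n_4) = 60.13°
δ = |180° − 60.13°| = 119.87°
119.87° > 2α = 17.06°  →  invalid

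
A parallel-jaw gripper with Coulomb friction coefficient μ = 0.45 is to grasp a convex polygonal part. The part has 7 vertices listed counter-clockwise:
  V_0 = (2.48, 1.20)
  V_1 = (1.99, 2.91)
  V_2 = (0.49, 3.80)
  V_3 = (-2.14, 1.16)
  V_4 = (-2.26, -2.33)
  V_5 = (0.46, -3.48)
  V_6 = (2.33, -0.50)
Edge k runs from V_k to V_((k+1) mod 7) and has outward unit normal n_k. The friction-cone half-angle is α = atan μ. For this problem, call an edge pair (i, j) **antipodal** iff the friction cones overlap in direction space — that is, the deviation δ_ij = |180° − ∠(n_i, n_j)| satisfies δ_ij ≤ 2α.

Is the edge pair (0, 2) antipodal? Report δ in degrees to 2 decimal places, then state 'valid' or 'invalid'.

δ = 60.88°, invalid

α = atan 0.45 = 24.23°;  2α = 48.46°
edge 0: e_0 = (-0.49, +1.71);  n_0 = (+0.9613, +0.2755)
edge 2: e_2 = (-2.63, -2.64);  n_2 = (-0.7084, +0.7058)
∠(n_0, n_2) = 119.12°
δ = |180° − 119.12°| = 60.88°
60.88° > 2α = 48.46°  →  invalid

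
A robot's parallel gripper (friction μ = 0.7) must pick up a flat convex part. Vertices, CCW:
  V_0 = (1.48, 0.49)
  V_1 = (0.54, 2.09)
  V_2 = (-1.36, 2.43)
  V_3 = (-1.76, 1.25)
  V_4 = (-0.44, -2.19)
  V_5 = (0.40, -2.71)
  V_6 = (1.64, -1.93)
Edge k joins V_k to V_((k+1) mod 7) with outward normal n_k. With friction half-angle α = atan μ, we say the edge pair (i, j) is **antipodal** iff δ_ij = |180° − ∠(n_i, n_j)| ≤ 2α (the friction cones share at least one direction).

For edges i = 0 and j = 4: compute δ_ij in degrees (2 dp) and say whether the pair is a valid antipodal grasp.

δ = 27.81°, valid

α = atan 0.7 = 34.99°;  2α = 69.98°
edge 0: e_0 = (-0.94, +1.60);  n_0 = (+0.8622, +0.5065)
edge 4: e_4 = (+0.84, -0.52);  n_4 = (-0.5264, -0.8503)
∠(n_0, n_4) = 152.19°
δ = |180° − 152.19°| = 27.81°
27.81° ≤ 2α = 69.98°  →  valid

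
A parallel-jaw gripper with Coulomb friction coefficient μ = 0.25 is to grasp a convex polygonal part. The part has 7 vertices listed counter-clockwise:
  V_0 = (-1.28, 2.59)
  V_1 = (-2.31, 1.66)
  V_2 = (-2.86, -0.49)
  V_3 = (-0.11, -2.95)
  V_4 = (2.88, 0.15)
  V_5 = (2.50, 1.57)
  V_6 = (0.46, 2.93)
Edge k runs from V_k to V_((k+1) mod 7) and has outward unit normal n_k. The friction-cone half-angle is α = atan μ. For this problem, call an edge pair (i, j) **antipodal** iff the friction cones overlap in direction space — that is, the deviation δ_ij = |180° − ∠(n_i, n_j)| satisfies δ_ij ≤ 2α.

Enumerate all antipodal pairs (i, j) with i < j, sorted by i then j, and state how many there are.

count = 2; pairs: (0,3), (2,5)

α = atan 0.25 = 14.04°;  2α = 28.07°
n_0 = (-0.6702, +0.7422)
n_1 = (-0.9688, +0.2478)
n_2 = (-0.6667, -0.7453)
n_3 = (+0.7198, -0.6942)
n_4 = (+0.9660, +0.2585)
n_5 = (+0.5547, +0.8321)
n_6 = (-0.1918, +0.9814)
  (0,1): δ = 146.43°  ·
  (0,2): δ = 83.89°  ·
  (0,3): δ = 3.96°  ✓
  (0,4): δ = 62.90°  ·
  (0,5): δ = 104.23°  ·
  (0,6): δ = 148.98°  ·
  (1,2): δ = 117.46°  ·
  (1,3): δ = 29.62°  ·
  (1,4): δ = 29.33°  ·
  (1,5): δ = 70.66°  ·
  (1,6): δ = 115.41°  ·
  (2,3): δ = 92.15°  ·
  (2,4): δ = 33.20°  ·
  (2,5): δ = 8.12°  ✓
  (2,6): δ = 52.87°  ·
  (3,4): δ = 121.05°  ·
  (3,5): δ = 79.72°  ·
  (3,6): δ = 34.98°  ·
  (4,5): δ = 138.67°  ·
  (4,6): δ = 93.93°  ·
  (5,6): δ = 135.25°  ·
antipodal pairs: 2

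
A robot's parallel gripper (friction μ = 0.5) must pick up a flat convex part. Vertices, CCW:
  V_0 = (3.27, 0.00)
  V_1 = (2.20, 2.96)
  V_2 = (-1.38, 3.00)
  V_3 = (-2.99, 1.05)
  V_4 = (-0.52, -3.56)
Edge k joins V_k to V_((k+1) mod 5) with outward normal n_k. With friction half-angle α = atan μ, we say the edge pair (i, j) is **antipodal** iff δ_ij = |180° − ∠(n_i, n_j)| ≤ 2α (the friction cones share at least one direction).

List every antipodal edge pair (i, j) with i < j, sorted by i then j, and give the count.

α = atan 0.5 = 26.57°;  2α = 53.13°
n_0 = (+0.9404, +0.3400)
n_1 = (+0.0112, +0.9999)
n_2 = (-0.7711, +0.6367)
n_3 = (-0.8815, -0.4723)
n_4 = (+0.6846, -0.7289)
  (0,1): δ = 110.51°  ·
  (0,2): δ = 59.42°  ·
  (0,3): δ = 8.31°  ✓
  (0,4): δ = 113.33°  ·
  (1,2): δ = 128.90°  ·
  (1,3): δ = 61.18°  ·
  (1,4): δ = 43.85°  ✓
  (2,3): δ = 112.27°  ·
  (2,4): δ = 7.25°  ✓
  (3,4): δ = 74.97°  ·
antipodal pairs: 3

count = 3; pairs: (0,3), (1,4), (2,4)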